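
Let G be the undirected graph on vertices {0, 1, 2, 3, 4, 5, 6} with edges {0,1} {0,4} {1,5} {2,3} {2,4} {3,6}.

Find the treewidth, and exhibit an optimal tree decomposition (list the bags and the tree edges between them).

Treewidth 1.
One such decomposition:
Bags: B1 = {3, 6}  B2 = {2, 3}  B3 = {2, 4}  B4 = {0, 4}  B5 = {0, 1}  B6 = {1, 5}
Tree: B1–B2, B2–B3, B3–B4, B4–B5, B5–B6

Each bag holds 2 vertices, so the decomposition has width 1, which upper-bounds the treewidth. G has an edge, so its treewidth is at least 1. Hence tw(G) = 1 exactly.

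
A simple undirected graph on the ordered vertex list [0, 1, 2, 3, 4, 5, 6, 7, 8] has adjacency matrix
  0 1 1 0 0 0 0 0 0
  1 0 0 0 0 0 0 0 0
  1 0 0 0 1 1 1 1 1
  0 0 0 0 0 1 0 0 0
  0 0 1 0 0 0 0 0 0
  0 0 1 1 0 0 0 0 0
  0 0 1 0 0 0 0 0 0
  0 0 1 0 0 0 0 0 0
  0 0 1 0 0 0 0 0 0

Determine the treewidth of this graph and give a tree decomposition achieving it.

Treewidth 1.
One such decomposition:
Bags: B1 = {2, 8}  B2 = {2, 4}  B3 = {2, 5}  B4 = {3, 5}  B5 = {2, 7}  B6 = {0, 2}  B7 = {0, 1}  B8 = {2, 6}
Tree: B1–B2, B2–B3, B3–B4, B2–B5, B5–B6, B6–B7, B1–B8

Each bag holds 2 vertices, so the decomposition has width 1, which upper-bounds the treewidth. G has an edge, so its treewidth is at least 1. Combining the bounds, tw(G) = 1.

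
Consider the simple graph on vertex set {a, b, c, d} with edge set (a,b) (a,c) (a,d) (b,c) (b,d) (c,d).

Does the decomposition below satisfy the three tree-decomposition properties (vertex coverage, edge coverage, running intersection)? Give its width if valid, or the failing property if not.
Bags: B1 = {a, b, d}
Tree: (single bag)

No — vertex c appears in no bag.

A tree decomposition must satisfy three properties: every vertex lies in some bag; for every edge, both endpoints lie together in some bag; and for every vertex, the bags containing it form a connected subtree. Here vertex c appears in no bag, so the decomposition is invalid.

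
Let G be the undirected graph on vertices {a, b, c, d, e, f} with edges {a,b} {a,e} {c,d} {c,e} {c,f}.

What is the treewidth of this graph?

1

A width-1 tree decomposition is:
Bags: B1 = {a, e}  B2 = {c, e}  B3 = {c, f}  B4 = {c, d}  B5 = {a, b}
Tree: B1–B2, B2–B3, B3–B4, B1–B5
Each bag holds 2 vertices, so the decomposition has width 1, which upper-bounds the treewidth. Any graph with an edge has treewidth ≥ 1, and G has the edge a–e. Combining the bounds, tw(G) = 1.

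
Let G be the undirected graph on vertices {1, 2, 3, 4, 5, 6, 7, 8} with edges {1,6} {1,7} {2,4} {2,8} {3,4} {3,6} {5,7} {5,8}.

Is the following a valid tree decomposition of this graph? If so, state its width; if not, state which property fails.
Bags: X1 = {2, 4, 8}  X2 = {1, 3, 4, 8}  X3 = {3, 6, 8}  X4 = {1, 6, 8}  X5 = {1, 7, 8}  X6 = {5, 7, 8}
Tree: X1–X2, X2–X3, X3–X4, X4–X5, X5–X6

No — bags containing vertex 1 are not connected in the tree.

A tree decomposition must satisfy three properties: every vertex lies in some bag; for every edge, both endpoints lie together in some bag; and for every vertex, the bags containing it form a connected subtree. Here bags containing vertex 1 are not connected in the tree, so the decomposition is invalid.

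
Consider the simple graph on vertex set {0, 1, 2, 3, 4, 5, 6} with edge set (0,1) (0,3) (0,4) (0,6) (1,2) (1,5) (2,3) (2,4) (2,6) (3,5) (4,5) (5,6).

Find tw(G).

3

A width-3 tree decomposition is:
Bags: B1 = {0, 2, 5, 6}  B2 = {0, 2, 3, 5}  B3 = {0, 1, 2, 5}  B4 = {0, 2, 4, 5}
Tree: B1–B2, B2–B3, B3–B4
Each bag holds 4 vertices, so the decomposition has width 3, which upper-bounds the treewidth. For the lower bound: the 4 vertex sets {0,6}, {3,5}, {2}, {1} are disjoint, each induces a connected subgraph, and every pair is joined by at least one edge of G. Contracting each set to a single vertex therefore yields K_{4} as a minor, and since treewidth is minor-monotone, tw(G) ≥ tw(K_{4}) = 3. Therefore the treewidth is 3.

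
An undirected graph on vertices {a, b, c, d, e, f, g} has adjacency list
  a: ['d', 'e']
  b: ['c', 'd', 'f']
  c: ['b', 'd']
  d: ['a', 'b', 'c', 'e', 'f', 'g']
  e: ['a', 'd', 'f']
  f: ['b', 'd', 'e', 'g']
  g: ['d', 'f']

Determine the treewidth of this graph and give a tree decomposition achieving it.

The largest bag has 3 vertices, giving width 2; this decomposition certifies tw(G) ≤ 2. On the other hand G contains the 3-clique {a, d, e}. A clique must lie in a single bag of any decomposition, so no decomposition can have width below 2. Combining the bounds, tw(G) = 2.

Treewidth 2.
One optimal decomposition is:
Bags: B1 = {b, d, f}  B2 = {d, e, f}  B3 = {d, f, g}  B4 = {a, d, e}  B5 = {b, c, d}
Tree: B1–B2, B1–B3, B2–B4, B1–B5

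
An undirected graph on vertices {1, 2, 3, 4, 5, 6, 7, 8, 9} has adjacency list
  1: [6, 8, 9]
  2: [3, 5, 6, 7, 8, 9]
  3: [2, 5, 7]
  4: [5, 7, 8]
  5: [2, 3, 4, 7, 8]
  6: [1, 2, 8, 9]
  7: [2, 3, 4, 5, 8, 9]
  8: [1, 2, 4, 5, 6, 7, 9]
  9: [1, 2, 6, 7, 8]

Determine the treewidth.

A width-3 tree decomposition is:
Bags: B1 = {2, 7, 8, 9}  B2 = {2, 6, 8, 9}  B3 = {2, 5, 7, 8}  B4 = {1, 6, 8, 9}  B5 = {4, 5, 7, 8}  B6 = {2, 3, 5, 7}
Tree: B1–B2, B1–B3, B2–B4, B3–B5, B3–B6
Each bag holds 4 vertices, so the decomposition has width 3, which upper-bounds the treewidth. Conversely, {1, 6, 8, 9} is a clique of size 4, and the vertices of any clique must share a bag in every tree decomposition; so some bag has ≥ 4 vertices and tw(G) ≥ 3. Combining the bounds, tw(G) = 3.

3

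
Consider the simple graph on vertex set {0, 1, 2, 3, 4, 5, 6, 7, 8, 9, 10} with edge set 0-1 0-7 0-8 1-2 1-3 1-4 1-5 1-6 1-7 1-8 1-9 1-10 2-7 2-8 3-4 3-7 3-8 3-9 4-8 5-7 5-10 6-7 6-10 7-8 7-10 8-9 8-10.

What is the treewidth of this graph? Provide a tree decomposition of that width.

Treewidth 3.
One optimal decomposition is:
Bags: B1 = {1, 3, 4, 8}  B2 = {1, 3, 7, 8}  B3 = {1, 7, 8, 10}  B4 = {1, 2, 7, 8}  B5 = {1, 3, 8, 9}  B6 = {0, 1, 7, 8}  B7 = {1, 6, 7, 10}  B8 = {1, 5, 7, 10}
Tree: B1–B2, B2–B3, B3–B4, B1–B5, B3–B6, B3–B7, B7–B8

Each bag holds 4 vertices, so the decomposition has width 3, which upper-bounds the treewidth. For the lower bound, the 4 vertices {1, 3, 8, 9} are pairwise adjacent, and any tree decomposition puts a clique entirely inside one bag — forcing width ≥ 3. Therefore the treewidth is 3.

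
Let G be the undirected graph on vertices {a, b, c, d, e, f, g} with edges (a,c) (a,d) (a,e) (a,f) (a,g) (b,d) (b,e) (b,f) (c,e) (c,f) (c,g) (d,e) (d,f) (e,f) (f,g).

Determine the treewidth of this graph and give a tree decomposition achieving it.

Each bag holds 4 vertices, so the decomposition has width 3, which upper-bounds the treewidth. On the other hand G contains the 4-clique {a, c, f, g}. A clique must lie in a single bag of any decomposition, so no decomposition can have width below 3. Combining the bounds, tw(G) = 3.

Treewidth 3.
One optimal decomposition is:
Bags: B1 = {a, c, e, f}  B2 = {a, d, e, f}  B3 = {a, c, f, g}  B4 = {b, d, e, f}
Tree: B1–B2, B1–B3, B2–B4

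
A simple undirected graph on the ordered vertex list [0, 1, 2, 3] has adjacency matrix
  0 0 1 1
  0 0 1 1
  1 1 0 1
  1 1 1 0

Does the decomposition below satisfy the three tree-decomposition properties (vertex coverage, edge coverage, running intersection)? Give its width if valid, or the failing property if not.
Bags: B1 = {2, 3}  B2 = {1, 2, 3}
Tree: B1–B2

A tree decomposition must satisfy three properties: every vertex lies in some bag; for every edge, both endpoints lie together in some bag; and for every vertex, the bags containing it form a connected subtree. Here vertex 0 appears in no bag, so the decomposition is invalid.

No — vertex 0 appears in no bag.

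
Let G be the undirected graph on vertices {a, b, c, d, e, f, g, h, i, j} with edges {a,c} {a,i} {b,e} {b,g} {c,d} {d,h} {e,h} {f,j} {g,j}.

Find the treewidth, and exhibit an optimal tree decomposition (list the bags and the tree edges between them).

The largest bag has 2 vertices, giving width 1; this decomposition certifies tw(G) ≤ 1. G has an edge, so its treewidth is at least 1. Combining the bounds, tw(G) = 1.

Treewidth 1.
One such decomposition:
Bags: B1 = {a, i}  B2 = {a, c}  B3 = {c, d}  B4 = {d, h}  B5 = {e, h}  B6 = {b, e}  B7 = {b, g}  B8 = {g, j}  B9 = {f, j}
Tree: B1–B2, B2–B3, B3–B4, B4–B5, B5–B6, B6–B7, B7–B8, B8–B9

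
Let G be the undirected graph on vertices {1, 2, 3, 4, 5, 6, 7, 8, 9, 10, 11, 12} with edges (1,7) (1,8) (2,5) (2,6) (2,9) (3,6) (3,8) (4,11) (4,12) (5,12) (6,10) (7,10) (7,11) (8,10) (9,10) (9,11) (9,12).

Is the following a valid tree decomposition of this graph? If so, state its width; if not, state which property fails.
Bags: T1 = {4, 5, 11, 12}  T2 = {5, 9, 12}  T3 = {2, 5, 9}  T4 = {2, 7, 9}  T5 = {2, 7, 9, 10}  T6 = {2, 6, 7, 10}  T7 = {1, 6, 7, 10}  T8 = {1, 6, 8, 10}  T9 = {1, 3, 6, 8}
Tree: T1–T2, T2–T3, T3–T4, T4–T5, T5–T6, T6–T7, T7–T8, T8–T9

No — edge (11,9) lies in no bag.

A tree decomposition must satisfy three properties: every vertex lies in some bag; for every edge, both endpoints lie together in some bag; and for every vertex, the bags containing it form a connected subtree. Here edge (11,9) lies in no bag, so the decomposition is invalid.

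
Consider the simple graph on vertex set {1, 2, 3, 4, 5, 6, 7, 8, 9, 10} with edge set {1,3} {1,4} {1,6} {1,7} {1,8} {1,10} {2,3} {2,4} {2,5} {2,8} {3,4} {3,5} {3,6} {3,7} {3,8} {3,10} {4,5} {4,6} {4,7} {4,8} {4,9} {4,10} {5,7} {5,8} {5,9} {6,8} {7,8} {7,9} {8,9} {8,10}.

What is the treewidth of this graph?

4

A width-4 tree decomposition is:
Bags: B1 = {1, 3, 4, 7, 8}  B2 = {3, 4, 5, 7, 8}  B3 = {1, 3, 4, 8, 10}  B4 = {4, 5, 7, 8, 9}  B5 = {2, 3, 4, 5, 8}  B6 = {1, 3, 4, 6, 8}
Tree: B1–B2, B1–B3, B2–B4, B2–B5, B3–B6
Every bag has size at most 5, so the width is 5 − 1 = 4 and tw(G) ≤ 4. For the lower bound, the 5 vertices {4, 5, 7, 8, 9} are pairwise adjacent, and any tree decomposition puts a clique entirely inside one bag — forcing width ≥ 4. The upper and lower bounds meet at 4, so that is the treewidth.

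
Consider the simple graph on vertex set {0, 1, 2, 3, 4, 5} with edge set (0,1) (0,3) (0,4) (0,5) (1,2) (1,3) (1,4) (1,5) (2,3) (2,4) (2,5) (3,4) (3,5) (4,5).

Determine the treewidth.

A width-4 tree decomposition is:
Bags: B1 = {0, 1, 3, 4, 5}  B2 = {1, 2, 3, 4, 5}
Tree: B1–B2
The largest bag has 5 vertices, giving width 4; this decomposition certifies tw(G) ≤ 4. Conversely, {0, 1, 3, 4, 5} is a clique of size 5, and the vertices of any clique must share a bag in every tree decomposition; so some bag has ≥ 5 vertices and tw(G) ≥ 4. Hence tw(G) = 4 exactly.

4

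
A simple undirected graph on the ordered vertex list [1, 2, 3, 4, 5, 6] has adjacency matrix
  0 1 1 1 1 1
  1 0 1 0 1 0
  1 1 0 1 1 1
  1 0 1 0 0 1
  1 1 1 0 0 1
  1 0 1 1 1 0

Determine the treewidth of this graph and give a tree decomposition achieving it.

Each bag holds 4 vertices, so the decomposition has width 3, which upper-bounds the treewidth. On the other hand G contains the 4-clique {1, 3, 4, 6}. A clique must lie in a single bag of any decomposition, so no decomposition can have width below 3. Therefore the treewidth is 3.

Treewidth 3.
One such decomposition:
Bags: B1 = {1, 3, 4, 6}  B2 = {1, 3, 5, 6}  B3 = {1, 2, 3, 5}
Tree: B1–B2, B2–B3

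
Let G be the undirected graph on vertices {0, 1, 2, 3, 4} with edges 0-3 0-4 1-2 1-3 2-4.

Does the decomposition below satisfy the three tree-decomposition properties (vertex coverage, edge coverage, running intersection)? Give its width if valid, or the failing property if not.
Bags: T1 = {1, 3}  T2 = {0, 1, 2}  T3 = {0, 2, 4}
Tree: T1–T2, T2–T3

A tree decomposition must satisfy three properties: every vertex lies in some bag; for every edge, both endpoints lie together in some bag; and for every vertex, the bags containing it form a connected subtree. Here edge (0,3) lies in no bag, so the decomposition is invalid.

No — edge (0,3) lies in no bag.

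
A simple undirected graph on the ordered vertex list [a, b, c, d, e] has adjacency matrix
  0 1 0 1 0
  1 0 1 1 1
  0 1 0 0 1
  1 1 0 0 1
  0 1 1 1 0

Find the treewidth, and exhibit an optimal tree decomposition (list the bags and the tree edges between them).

Treewidth 2.
One optimal decomposition is:
Bags: B1 = {b, c, e}  B2 = {b, d, e}  B3 = {a, b, d}
Tree: B1–B2, B2–B3

Each bag holds 3 vertices, so the decomposition has width 2, which upper-bounds the treewidth. Conversely, {b, d, e} is a clique of size 3, and the vertices of any clique must share a bag in every tree decomposition; so some bag has ≥ 3 vertices and tw(G) ≥ 2. Therefore the treewidth is 2.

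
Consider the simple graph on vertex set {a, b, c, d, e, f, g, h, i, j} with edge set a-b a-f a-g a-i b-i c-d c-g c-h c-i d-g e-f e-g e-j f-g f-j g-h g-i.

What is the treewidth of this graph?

A width-2 tree decomposition is:
Bags: B1 = {a, g, i}  B2 = {c, g, i}  B3 = {a, f, g}  B4 = {e, f, g}  B5 = {c, g, h}  B6 = {e, f, j}  B7 = {c, d, g}  B8 = {a, b, i}
Tree: B1–B2, B1–B3, B3–B4, B2–B5, B4–B6, B2–B7, B1–B8
The largest bag has 3 vertices, giving width 2; this decomposition certifies tw(G) ≤ 2. For the lower bound, the 3 vertices {a, f, g} are pairwise adjacent, and any tree decomposition puts a clique entirely inside one bag — forcing width ≥ 2. Therefore the treewidth is 2.

2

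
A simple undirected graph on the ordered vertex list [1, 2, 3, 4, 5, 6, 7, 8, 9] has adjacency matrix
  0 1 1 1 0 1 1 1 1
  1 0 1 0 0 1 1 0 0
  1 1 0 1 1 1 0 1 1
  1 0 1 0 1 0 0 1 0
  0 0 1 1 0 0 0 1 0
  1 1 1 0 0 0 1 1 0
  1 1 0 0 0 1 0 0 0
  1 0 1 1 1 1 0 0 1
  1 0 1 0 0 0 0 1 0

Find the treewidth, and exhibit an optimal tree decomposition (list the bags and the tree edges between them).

Treewidth 3.
One optimal decomposition is:
Bags: B1 = {1, 3, 6, 8}  B2 = {1, 3, 8, 9}  B3 = {1, 2, 3, 6}  B4 = {1, 2, 6, 7}  B5 = {1, 3, 4, 8}  B6 = {3, 4, 5, 8}
Tree: B1–B2, B1–B3, B3–B4, B1–B5, B5–B6

The largest bag has 4 vertices, giving width 3; this decomposition certifies tw(G) ≤ 3. On the other hand G contains the 4-clique {1, 3, 8, 9}. A clique must lie in a single bag of any decomposition, so no decomposition can have width below 3. Combining the bounds, tw(G) = 3.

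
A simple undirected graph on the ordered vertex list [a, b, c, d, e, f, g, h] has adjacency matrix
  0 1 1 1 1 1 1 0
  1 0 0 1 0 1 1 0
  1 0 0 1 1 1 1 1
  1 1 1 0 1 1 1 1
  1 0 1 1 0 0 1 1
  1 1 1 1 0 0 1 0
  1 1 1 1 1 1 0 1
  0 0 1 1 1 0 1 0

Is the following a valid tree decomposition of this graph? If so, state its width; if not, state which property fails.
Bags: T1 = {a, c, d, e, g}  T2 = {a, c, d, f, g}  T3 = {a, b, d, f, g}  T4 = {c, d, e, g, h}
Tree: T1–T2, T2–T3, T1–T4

Every vertex of G appears in some bag (union = {a, b, c, d, e, f, g, h}); every edge is covered by a bag; and for each vertex v the set of bags containing v is connected in the bag tree. The decomposition is therefore valid. The largest bag has 5 vertices, so the width is 4.

Yes; width 4.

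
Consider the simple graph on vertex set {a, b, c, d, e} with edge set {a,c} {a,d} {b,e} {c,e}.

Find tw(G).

1

A width-1 tree decomposition is:
Bags: B1 = {b, e}  B2 = {c, e}  B3 = {a, c}  B4 = {a, d}
Tree: B1–B2, B2–B3, B3–B4
Every bag has size at most 2, so the width is 2 − 1 = 1 and tw(G) ≤ 1. Any graph with an edge has treewidth ≥ 1, and G has the edge b–e. The upper and lower bounds meet at 1, so that is the treewidth.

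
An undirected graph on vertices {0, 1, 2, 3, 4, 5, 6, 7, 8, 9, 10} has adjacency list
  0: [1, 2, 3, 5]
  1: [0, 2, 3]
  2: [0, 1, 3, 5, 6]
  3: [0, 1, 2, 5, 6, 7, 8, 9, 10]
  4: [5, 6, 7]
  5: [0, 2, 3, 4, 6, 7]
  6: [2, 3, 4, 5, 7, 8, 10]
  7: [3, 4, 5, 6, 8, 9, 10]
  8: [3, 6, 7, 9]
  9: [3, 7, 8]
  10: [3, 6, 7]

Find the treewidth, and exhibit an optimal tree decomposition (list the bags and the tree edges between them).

Every bag has size at most 4, so the width is 4 − 1 = 3 and tw(G) ≤ 3. For the lower bound, the 4 vertices {0, 1, 2, 3} are pairwise adjacent, and any tree decomposition puts a clique entirely inside one bag — forcing width ≥ 3. Hence tw(G) = 3 exactly.

Treewidth 3.
One such decomposition:
Bags: B1 = {3, 5, 6, 7}  B2 = {2, 3, 5, 6}  B3 = {3, 6, 7, 8}  B4 = {3, 6, 7, 10}  B5 = {3, 7, 8, 9}  B6 = {0, 2, 3, 5}  B7 = {0, 1, 2, 3}  B8 = {4, 5, 6, 7}
Tree: B1–B2, B1–B3, B3–B4, B3–B5, B2–B6, B6–B7, B1–B8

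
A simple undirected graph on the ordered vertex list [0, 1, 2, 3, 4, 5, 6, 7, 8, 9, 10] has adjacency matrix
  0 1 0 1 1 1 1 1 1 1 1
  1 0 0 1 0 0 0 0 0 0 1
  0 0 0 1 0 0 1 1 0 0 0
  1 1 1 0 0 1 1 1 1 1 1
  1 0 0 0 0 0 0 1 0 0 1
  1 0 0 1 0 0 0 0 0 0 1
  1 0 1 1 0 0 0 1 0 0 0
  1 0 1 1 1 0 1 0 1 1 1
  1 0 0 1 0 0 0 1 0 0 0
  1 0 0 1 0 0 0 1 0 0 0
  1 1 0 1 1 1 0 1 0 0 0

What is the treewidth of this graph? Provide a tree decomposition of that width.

Every bag has size at most 4, so the width is 4 − 1 = 3 and tw(G) ≤ 3. On the other hand G contains the 4-clique {0, 1, 3, 10}. A clique must lie in a single bag of any decomposition, so no decomposition can have width below 3. Combining the bounds, tw(G) = 3.

Treewidth 3.
One such decomposition:
Bags: B1 = {0, 3, 5, 10}  B2 = {0, 1, 3, 10}  B3 = {0, 3, 7, 10}  B4 = {0, 3, 6, 7}  B5 = {0, 3, 7, 8}  B6 = {0, 4, 7, 10}  B7 = {0, 3, 7, 9}  B8 = {2, 3, 6, 7}
Tree: B1–B2, B1–B3, B3–B4, B3–B5, B3–B6, B3–B7, B4–B8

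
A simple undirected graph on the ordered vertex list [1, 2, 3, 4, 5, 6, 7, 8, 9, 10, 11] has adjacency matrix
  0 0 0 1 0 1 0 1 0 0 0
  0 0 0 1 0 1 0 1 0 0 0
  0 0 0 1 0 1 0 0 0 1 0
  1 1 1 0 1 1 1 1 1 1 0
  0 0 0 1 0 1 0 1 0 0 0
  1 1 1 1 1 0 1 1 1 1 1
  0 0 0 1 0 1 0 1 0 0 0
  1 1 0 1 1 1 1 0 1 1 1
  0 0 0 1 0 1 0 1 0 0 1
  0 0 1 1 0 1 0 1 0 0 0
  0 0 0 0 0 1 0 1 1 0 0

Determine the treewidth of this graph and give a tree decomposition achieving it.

Each bag holds 4 vertices, so the decomposition has width 3, which upper-bounds the treewidth. On the other hand G contains the 4-clique {6, 8, 9, 11}. A clique must lie in a single bag of any decomposition, so no decomposition can have width below 3. Therefore the treewidth is 3.

Treewidth 3.
One such decomposition:
Bags: B1 = {4, 6, 7, 8}  B2 = {4, 6, 8, 9}  B3 = {4, 6, 8, 10}  B4 = {1, 4, 6, 8}  B5 = {2, 4, 6, 8}  B6 = {4, 5, 6, 8}  B7 = {6, 8, 9, 11}  B8 = {3, 4, 6, 10}
Tree: B1–B2, B2–B3, B2–B4, B3–B5, B1–B6, B2–B7, B3–B8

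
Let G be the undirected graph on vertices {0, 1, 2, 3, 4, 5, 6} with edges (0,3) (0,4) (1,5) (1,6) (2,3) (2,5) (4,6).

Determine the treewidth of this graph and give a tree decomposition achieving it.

The largest bag has 3 vertices, giving width 2; this decomposition certifies tw(G) ≤ 2. The edges 1–5–2–3–0–4–6–1 form a cycle, so G is not a tree and its treewidth is at least 2. Therefore the treewidth is 2.

Treewidth 2.
One such decomposition:
Bags: B1 = {1, 2, 5}  B2 = {1, 2, 3}  B3 = {0, 1, 3}  B4 = {0, 1, 4}  B5 = {1, 4, 6}
Tree: B1–B2, B2–B3, B3–B4, B4–B5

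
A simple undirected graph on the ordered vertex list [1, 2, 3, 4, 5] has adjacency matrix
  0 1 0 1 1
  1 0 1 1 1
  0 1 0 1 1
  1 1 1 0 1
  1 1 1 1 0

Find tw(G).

A width-3 tree decomposition is:
Bags: B1 = {1, 2, 4, 5}  B2 = {2, 3, 4, 5}
Tree: B1–B2
Every bag has size at most 4, so the width is 4 − 1 = 3 and tw(G) ≤ 3. On the other hand G contains the 4-clique {1, 2, 4, 5}. A clique must lie in a single bag of any decomposition, so no decomposition can have width below 3. Combining the bounds, tw(G) = 3.

3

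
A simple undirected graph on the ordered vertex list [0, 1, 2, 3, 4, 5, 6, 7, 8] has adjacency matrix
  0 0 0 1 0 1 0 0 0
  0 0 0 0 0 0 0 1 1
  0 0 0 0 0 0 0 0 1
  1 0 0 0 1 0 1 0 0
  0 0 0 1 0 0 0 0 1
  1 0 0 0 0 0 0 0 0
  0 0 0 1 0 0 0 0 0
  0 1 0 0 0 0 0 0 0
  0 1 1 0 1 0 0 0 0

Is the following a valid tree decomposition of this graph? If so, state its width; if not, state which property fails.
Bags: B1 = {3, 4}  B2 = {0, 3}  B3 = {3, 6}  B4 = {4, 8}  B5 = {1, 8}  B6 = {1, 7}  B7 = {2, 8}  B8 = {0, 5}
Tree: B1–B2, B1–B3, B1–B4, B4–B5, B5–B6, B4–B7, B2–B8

Vertex coverage: the bags together contain {0, 1, 2, 3, 4, 5, 6, 7, 8}, the full vertex set. Edge coverage: each edge of G has both endpoints in at least one bag. Running intersection: for every vertex, the bags containing it form a connected subtree. All three properties hold, so this is a valid tree decomposition of width max|bag| − 1 = 1, and hence tw(G) ≤ 1.

Yes; width 1.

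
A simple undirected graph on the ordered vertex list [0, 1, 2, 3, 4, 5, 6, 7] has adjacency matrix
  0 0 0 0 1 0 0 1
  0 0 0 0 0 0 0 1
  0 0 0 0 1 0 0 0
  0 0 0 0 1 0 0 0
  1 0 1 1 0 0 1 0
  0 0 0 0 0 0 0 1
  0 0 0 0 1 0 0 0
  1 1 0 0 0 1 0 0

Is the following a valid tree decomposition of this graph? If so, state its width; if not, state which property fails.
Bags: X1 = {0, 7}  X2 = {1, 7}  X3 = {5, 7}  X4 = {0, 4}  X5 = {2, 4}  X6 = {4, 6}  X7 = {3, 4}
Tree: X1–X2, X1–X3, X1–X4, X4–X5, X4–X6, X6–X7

Checking the three conditions: (i) the bags cover all of {0, 1, 2, 3, 4, 5, 6, 7}; (ii) for each edge, some bag contains both endpoints; (iii) the bags containing any fixed vertex form a subtree. All hold, so the decomposition is valid with width 2 − 1 = 1.

Yes; width 1.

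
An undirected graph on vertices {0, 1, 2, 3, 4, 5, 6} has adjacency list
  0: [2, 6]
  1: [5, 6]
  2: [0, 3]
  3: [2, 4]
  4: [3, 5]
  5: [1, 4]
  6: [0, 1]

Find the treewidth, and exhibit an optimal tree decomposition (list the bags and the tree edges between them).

Each bag holds 3 vertices, so the decomposition has width 2, which upper-bounds the treewidth. Since 1–5–4–3–2–0–6–1 is a cycle in G, G is not acyclic. Forests are exactly the graphs of treewidth ≤ 1, so tw(G) ≥ 2. Hence tw(G) = 2 exactly.

Treewidth 2.
One such decomposition:
Bags: B1 = {1, 4, 5}  B2 = {1, 3, 4}  B3 = {1, 2, 3}  B4 = {0, 1, 2}  B5 = {0, 1, 6}
Tree: B1–B2, B2–B3, B3–B4, B4–B5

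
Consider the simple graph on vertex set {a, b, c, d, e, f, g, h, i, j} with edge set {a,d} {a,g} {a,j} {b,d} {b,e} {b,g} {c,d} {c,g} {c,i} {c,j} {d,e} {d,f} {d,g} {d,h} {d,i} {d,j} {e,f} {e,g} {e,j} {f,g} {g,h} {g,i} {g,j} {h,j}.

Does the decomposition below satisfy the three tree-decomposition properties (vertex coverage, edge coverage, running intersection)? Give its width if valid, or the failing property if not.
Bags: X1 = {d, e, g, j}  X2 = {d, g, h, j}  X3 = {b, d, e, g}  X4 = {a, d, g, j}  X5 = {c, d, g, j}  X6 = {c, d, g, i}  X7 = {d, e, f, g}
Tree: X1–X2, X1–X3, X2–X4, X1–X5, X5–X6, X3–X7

Yes; width 3.

Vertex coverage: the bags together contain {a, b, c, d, e, f, g, h, i, j}, the full vertex set. Edge coverage: each edge of G has both endpoints in at least one bag. Running intersection: for every vertex, the bags containing it form a connected subtree. All three properties hold, so this is a valid tree decomposition of width max|bag| − 1 = 3, and hence tw(G) ≤ 3.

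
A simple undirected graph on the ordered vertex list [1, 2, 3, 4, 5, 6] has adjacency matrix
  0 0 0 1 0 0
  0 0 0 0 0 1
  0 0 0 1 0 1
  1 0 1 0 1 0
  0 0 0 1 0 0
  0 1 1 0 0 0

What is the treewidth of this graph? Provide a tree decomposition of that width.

Treewidth 1.
One such decomposition:
Bags: B1 = {3, 4}  B2 = {3, 6}  B3 = {1, 4}  B4 = {2, 6}  B5 = {4, 5}
Tree: B1–B2, B1–B3, B2–B4, B1–B5

Every bag has size at most 2, so the width is 2 − 1 = 1 and tw(G) ≤ 1. G has an edge, so its treewidth is at least 1. The upper and lower bounds meet at 1, so that is the treewidth.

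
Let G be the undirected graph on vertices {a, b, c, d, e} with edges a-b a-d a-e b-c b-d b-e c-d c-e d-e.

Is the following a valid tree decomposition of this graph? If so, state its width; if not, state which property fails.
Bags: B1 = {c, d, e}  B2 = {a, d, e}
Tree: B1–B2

A tree decomposition must satisfy three properties: every vertex lies in some bag; for every edge, both endpoints lie together in some bag; and for every vertex, the bags containing it form a connected subtree. Here vertex b appears in no bag, so the decomposition is invalid.

No — vertex b appears in no bag.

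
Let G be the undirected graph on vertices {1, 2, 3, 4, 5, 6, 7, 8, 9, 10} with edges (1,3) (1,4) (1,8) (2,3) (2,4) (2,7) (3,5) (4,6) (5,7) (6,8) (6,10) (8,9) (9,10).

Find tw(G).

2

A width-2 tree decomposition is:
Bags: B1 = {3, 5, 7}  B2 = {2, 3, 7}  B3 = {1, 2, 3}  B4 = {1, 2, 4}  B5 = {1, 4, 8}  B6 = {4, 6, 8}  B7 = {6, 8, 9}  B8 = {6, 9, 10}
Tree: B1–B2, B2–B3, B3–B4, B4–B5, B5–B6, B6–B7, B7–B8
Each bag holds 3 vertices, so the decomposition has width 2, which upper-bounds the treewidth. For the lower bound, G contains the cycle 5–7–2–3–5, so G is not a forest; only forests have treewidth ≤ 1, hence tw(G) ≥ 2. Hence tw(G) = 2 exactly.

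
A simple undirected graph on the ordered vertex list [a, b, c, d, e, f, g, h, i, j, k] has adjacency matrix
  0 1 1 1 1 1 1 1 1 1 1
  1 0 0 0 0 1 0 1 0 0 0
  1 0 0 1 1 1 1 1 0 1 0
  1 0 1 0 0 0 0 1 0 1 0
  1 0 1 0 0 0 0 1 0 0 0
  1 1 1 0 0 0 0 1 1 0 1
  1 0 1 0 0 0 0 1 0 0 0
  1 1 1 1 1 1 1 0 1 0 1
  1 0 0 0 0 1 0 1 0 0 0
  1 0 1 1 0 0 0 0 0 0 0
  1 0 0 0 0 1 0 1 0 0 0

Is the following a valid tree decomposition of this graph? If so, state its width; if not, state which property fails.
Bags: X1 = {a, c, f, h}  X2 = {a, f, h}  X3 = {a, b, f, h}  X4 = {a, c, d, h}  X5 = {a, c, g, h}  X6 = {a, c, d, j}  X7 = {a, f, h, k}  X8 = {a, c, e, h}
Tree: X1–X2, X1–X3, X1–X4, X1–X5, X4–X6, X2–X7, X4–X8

No — vertex i appears in no bag.

A tree decomposition must satisfy three properties: every vertex lies in some bag; for every edge, both endpoints lie together in some bag; and for every vertex, the bags containing it form a connected subtree. Here vertex i appears in no bag, so the decomposition is invalid.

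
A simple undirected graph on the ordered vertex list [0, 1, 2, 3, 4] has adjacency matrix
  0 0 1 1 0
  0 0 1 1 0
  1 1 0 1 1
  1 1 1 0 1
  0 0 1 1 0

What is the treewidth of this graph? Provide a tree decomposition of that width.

Treewidth 2.
Bags: B1 = {1, 2, 3}  B2 = {0, 2, 3}  B3 = {2, 3, 4}
Tree: B1–B2, B2–B3

Every bag has size at most 3, so the width is 3 − 1 = 2 and tw(G) ≤ 2. On the other hand G contains the 3-clique {0, 2, 3}. A clique must lie in a single bag of any decomposition, so no decomposition can have width below 2. Therefore the treewidth is 2.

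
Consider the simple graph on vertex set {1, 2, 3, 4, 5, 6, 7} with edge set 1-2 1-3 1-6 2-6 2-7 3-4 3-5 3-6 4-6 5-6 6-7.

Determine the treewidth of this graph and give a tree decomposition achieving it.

Treewidth 2.
Bags: B1 = {1, 2, 6}  B2 = {1, 3, 6}  B3 = {3, 5, 6}  B4 = {2, 6, 7}  B5 = {3, 4, 6}
Tree: B1–B2, B2–B3, B1–B4, B3–B5

Every bag has size at most 3, so the width is 3 − 1 = 2 and tw(G) ≤ 2. On the other hand G contains the 3-clique {1, 2, 6}. A clique must lie in a single bag of any decomposition, so no decomposition can have width below 2. Hence tw(G) = 2 exactly.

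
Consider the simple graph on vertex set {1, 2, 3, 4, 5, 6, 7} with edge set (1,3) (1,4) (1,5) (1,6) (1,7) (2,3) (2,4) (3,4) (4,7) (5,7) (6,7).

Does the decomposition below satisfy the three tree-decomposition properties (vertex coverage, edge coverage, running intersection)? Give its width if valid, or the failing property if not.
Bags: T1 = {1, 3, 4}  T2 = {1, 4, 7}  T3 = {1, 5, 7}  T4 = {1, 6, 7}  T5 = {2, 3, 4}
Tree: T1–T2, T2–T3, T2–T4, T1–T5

Vertex coverage: the bags together contain {1, 2, 3, 4, 5, 6, 7}, the full vertex set. Edge coverage: each edge of G has both endpoints in at least one bag. Running intersection: for every vertex, the bags containing it form a connected subtree. All three properties hold, so this is a valid tree decomposition of width max|bag| − 1 = 2, and hence tw(G) ≤ 2.

Yes; width 2.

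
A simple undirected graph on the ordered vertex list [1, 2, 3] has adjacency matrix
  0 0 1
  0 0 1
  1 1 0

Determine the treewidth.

A width-1 tree decomposition is:
Bags: B1 = {1, 3}  B2 = {2, 3}
Tree: B1–B2
Each bag holds 2 vertices, so the decomposition has width 1, which upper-bounds the treewidth. G has an edge, so its treewidth is at least 1. The upper and lower bounds meet at 1, so that is the treewidth.

1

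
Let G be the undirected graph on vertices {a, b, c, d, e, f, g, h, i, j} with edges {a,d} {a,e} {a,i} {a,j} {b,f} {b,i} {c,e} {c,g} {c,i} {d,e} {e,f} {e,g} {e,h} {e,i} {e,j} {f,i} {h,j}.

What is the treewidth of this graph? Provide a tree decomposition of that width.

The largest bag has 3 vertices, giving width 2; this decomposition certifies tw(G) ≤ 2. For the lower bound, the 3 vertices {a, d, e} are pairwise adjacent, and any tree decomposition puts a clique entirely inside one bag — forcing width ≥ 2. Therefore the treewidth is 2.

Treewidth 2.
One such decomposition:
Bags: B1 = {a, e, i}  B2 = {e, f, i}  B3 = {c, e, i}  B4 = {a, e, j}  B5 = {e, h, j}  B6 = {a, d, e}  B7 = {c, e, g}  B8 = {b, f, i}
Tree: B1–B2, B2–B3, B1–B4, B4–B5, B1–B6, B3–B7, B2–B8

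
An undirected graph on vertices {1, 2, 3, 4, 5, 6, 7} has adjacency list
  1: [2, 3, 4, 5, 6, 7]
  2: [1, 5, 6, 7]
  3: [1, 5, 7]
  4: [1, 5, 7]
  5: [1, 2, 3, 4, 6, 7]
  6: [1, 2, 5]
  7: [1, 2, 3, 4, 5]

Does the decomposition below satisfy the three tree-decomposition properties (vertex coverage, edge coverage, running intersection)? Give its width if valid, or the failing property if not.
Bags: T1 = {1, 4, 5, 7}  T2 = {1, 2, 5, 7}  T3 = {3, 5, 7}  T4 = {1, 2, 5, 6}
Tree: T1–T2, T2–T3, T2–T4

A tree decomposition must satisfy three properties: every vertex lies in some bag; for every edge, both endpoints lie together in some bag; and for every vertex, the bags containing it form a connected subtree. Here edge (1,3) lies in no bag, so the decomposition is invalid.

No — edge (1,3) lies in no bag.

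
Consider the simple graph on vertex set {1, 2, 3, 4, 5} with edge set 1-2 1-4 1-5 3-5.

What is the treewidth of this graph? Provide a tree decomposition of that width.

Treewidth 1.
Bags: B1 = {3, 5}  B2 = {1, 5}  B3 = {1, 4}  B4 = {1, 2}
Tree: B1–B2, B2–B3, B2–B4

Every bag has size at most 2, so the width is 2 − 1 = 1 and tw(G) ≤ 1. Any graph with an edge has treewidth ≥ 1, and G has the edge 5–3. Therefore the treewidth is 1.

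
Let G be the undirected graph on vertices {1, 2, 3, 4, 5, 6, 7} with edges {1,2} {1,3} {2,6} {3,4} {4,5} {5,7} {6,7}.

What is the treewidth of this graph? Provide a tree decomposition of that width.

Each bag holds 3 vertices, so the decomposition has width 2, which upper-bounds the treewidth. The edges 2–6–7–5–4–3–1–2 form a cycle, so G is not a tree and its treewidth is at least 2. Combining the bounds, tw(G) = 2.

Treewidth 2.
Bags: B1 = {2, 6, 7}  B2 = {2, 5, 7}  B3 = {2, 4, 5}  B4 = {2, 3, 4}  B5 = {1, 2, 3}
Tree: B1–B2, B2–B3, B3–B4, B4–B5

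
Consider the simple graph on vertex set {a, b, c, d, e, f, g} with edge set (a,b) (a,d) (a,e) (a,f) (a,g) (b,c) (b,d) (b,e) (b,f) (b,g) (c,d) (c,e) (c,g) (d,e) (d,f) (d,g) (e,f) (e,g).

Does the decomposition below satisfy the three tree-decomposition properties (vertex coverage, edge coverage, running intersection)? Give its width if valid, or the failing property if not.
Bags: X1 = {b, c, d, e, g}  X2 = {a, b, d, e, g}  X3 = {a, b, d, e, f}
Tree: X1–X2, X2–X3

Checking the three conditions: (i) the bags cover all of {a, b, c, d, e, f, g}; (ii) for each edge, some bag contains both endpoints; (iii) the bags containing any fixed vertex form a subtree. All hold, so the decomposition is valid with width 5 − 1 = 4.

Yes; width 4.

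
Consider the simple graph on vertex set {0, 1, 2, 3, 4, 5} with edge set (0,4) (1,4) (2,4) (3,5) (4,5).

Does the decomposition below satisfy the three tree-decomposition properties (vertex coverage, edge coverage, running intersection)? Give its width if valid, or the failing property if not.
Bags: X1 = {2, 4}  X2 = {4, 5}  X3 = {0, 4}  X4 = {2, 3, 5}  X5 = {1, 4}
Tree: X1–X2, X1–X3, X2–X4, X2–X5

A tree decomposition must satisfy three properties: every vertex lies in some bag; for every edge, both endpoints lie together in some bag; and for every vertex, the bags containing it form a connected subtree. Here bags containing vertex 2 are not connected in the tree, so the decomposition is invalid.

No — bags containing vertex 2 are not connected in the tree.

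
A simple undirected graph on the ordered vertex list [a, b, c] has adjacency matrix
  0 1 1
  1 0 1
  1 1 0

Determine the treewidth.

A width-2 tree decomposition is:
Bags: B1 = {a, b, c}
Tree: (single bag)
A single bag containing all 3 vertices is trivially a valid decomposition of width 2. On the other hand G contains the 3-clique {a, b, c}. A clique must lie in a single bag of any decomposition, so no decomposition can have width below 2. Therefore the treewidth is 2.

2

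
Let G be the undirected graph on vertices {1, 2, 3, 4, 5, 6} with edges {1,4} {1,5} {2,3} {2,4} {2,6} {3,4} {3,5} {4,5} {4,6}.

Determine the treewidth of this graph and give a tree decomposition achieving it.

Treewidth 2.
One such decomposition:
Bags: B1 = {2, 3, 4}  B2 = {3, 4, 5}  B3 = {1, 4, 5}  B4 = {2, 4, 6}
Tree: B1–B2, B2–B3, B1–B4

Every bag has size at most 3, so the width is 3 − 1 = 2 and tw(G) ≤ 2. Conversely, {1, 4, 5} is a clique of size 3, and the vertices of any clique must share a bag in every tree decomposition; so some bag has ≥ 3 vertices and tw(G) ≥ 2. The upper and lower bounds meet at 2, so that is the treewidth.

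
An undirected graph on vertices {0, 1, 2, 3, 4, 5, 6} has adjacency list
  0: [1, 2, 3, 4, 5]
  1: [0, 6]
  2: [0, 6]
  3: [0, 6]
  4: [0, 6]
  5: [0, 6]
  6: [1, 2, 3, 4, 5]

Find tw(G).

2

A width-2 tree decomposition is:
Bags: B1 = {0, 5, 6}  B2 = {0, 2, 6}  B3 = {0, 1, 6}  B4 = {0, 3, 6}  B5 = {0, 4, 6}
Tree: B1–B2, B2–B3, B3–B4, B4–B5
The largest bag has 3 vertices, giving width 2; this decomposition certifies tw(G) ≤ 2. Since 0–5–6–2–0 is a cycle in G, G is not acyclic. Forests are exactly the graphs of treewidth ≤ 1, so tw(G) ≥ 2. The upper and lower bounds meet at 2, so that is the treewidth.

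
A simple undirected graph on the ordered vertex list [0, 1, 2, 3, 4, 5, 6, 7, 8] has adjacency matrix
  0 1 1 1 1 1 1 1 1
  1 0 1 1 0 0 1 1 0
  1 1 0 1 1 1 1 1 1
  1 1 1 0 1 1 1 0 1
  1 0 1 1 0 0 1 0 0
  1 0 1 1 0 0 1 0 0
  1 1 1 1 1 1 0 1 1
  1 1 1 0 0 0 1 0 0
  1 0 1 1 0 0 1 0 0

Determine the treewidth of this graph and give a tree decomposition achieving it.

The largest bag has 5 vertices, giving width 4; this decomposition certifies tw(G) ≤ 4. On the other hand G contains the 5-clique {0, 2, 3, 6, 8}. A clique must lie in a single bag of any decomposition, so no decomposition can have width below 4. Hence tw(G) = 4 exactly.

Treewidth 4.
Bags: B1 = {0, 1, 2, 3, 6}  B2 = {0, 2, 3, 4, 6}  B3 = {0, 2, 3, 6, 8}  B4 = {0, 1, 2, 6, 7}  B5 = {0, 2, 3, 5, 6}
Tree: B1–B2, B1–B3, B1–B4, B3–B5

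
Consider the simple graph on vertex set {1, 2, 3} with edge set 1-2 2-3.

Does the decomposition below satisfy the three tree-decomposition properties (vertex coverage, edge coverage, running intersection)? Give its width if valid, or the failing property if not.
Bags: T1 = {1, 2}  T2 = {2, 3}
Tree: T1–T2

Yes; width 1.

Every vertex of G appears in some bag (union = {1, 2, 3}); every edge is covered by a bag; and for each vertex v the set of bags containing v is connected in the bag tree. The decomposition is therefore valid. The largest bag has 2 vertices, so the width is 1.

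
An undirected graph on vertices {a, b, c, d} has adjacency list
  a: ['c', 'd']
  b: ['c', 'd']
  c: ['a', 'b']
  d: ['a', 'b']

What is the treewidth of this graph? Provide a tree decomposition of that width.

The largest bag has 3 vertices, giving width 2; this decomposition certifies tw(G) ≤ 2. The edges a–d–b–c–a form a cycle, so G is not a tree and its treewidth is at least 2. Therefore the treewidth is 2.

Treewidth 2.
Bags: B1 = {a, b, d}  B2 = {a, b, c}
Tree: B1–B2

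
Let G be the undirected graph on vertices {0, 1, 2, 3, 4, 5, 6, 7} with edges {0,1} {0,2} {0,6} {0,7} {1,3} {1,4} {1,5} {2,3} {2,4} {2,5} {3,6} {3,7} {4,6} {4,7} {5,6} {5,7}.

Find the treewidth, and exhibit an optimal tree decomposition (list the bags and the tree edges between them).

Each bag holds 5 vertices, so the decomposition has width 4, which upper-bounds the treewidth. For the lower bound: the 5 vertex sets {5,6}, {3,7}, {1,4}, {2}, {0} are disjoint, each induces a connected subgraph, and every pair is joined by at least one edge of G. Contracting each set to a single vertex therefore yields K_{5} as a minor, and since treewidth is minor-monotone, tw(G) ≥ tw(K_{5}) = 4. Hence tw(G) = 4 exactly.

Treewidth 4.
One optimal decomposition is:
Bags: B1 = {1, 2, 5, 6, 7}  B2 = {1, 2, 3, 6, 7}  B3 = {1, 2, 4, 6, 7}  B4 = {0, 1, 2, 6, 7}
Tree: B1–B2, B2–B3, B3–B4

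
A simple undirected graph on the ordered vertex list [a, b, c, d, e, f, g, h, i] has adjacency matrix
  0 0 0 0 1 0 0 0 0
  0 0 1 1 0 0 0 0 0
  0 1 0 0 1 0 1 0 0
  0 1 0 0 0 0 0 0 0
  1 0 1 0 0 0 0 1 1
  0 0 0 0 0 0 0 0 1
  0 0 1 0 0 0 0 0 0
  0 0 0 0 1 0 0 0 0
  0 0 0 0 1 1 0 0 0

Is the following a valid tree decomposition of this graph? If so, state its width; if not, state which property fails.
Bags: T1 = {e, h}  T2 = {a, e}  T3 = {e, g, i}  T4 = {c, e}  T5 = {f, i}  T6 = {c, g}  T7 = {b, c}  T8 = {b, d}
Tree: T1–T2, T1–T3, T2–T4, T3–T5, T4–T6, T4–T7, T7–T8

No — bags containing vertex g are not connected in the tree.

A tree decomposition must satisfy three properties: every vertex lies in some bag; for every edge, both endpoints lie together in some bag; and for every vertex, the bags containing it form a connected subtree. Here bags containing vertex g are not connected in the tree, so the decomposition is invalid.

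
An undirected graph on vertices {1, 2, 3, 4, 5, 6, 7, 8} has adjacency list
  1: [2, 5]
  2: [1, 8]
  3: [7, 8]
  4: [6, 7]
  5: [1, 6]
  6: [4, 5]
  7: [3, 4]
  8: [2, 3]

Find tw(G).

2

A width-2 tree decomposition is:
Bags: B1 = {4, 6, 7}  B2 = {5, 6, 7}  B3 = {1, 5, 7}  B4 = {1, 2, 7}  B5 = {2, 7, 8}  B6 = {3, 7, 8}
Tree: B1–B2, B2–B3, B3–B4, B4–B5, B5–B6
Each bag holds 3 vertices, so the decomposition has width 2, which upper-bounds the treewidth. For the lower bound, G contains the cycle 7–4–6–5–1–2–8–3–7, so G is not a forest; only forests have treewidth ≤ 1, hence tw(G) ≥ 2. Combining the bounds, tw(G) = 2.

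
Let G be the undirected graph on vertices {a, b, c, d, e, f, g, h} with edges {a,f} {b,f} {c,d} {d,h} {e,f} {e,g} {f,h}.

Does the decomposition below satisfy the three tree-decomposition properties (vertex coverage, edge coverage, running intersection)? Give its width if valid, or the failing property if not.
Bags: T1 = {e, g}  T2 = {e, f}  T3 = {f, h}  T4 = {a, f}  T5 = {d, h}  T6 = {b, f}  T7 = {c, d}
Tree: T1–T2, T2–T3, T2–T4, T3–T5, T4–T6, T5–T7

Checking the three conditions: (i) the bags cover all of {a, b, c, d, e, f, g, h}; (ii) for each edge, some bag contains both endpoints; (iii) the bags containing any fixed vertex form a subtree. All hold, so the decomposition is valid with width 2 − 1 = 1.

Yes; width 1.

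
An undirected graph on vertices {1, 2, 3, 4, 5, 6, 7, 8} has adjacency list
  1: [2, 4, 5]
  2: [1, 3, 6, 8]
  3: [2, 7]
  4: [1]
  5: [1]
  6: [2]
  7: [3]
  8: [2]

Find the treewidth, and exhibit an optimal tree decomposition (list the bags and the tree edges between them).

Treewidth 1.
One such decomposition:
Bags: B1 = {1, 2}  B2 = {2, 3}  B3 = {3, 7}  B4 = {2, 6}  B5 = {2, 8}  B6 = {1, 4}  B7 = {1, 5}
Tree: B1–B2, B2–B3, B1–B4, B1–B5, B1–B6, B1–B7

Each bag holds 2 vertices, so the decomposition has width 1, which upper-bounds the treewidth. G has an edge, so its treewidth is at least 1. Therefore the treewidth is 1.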